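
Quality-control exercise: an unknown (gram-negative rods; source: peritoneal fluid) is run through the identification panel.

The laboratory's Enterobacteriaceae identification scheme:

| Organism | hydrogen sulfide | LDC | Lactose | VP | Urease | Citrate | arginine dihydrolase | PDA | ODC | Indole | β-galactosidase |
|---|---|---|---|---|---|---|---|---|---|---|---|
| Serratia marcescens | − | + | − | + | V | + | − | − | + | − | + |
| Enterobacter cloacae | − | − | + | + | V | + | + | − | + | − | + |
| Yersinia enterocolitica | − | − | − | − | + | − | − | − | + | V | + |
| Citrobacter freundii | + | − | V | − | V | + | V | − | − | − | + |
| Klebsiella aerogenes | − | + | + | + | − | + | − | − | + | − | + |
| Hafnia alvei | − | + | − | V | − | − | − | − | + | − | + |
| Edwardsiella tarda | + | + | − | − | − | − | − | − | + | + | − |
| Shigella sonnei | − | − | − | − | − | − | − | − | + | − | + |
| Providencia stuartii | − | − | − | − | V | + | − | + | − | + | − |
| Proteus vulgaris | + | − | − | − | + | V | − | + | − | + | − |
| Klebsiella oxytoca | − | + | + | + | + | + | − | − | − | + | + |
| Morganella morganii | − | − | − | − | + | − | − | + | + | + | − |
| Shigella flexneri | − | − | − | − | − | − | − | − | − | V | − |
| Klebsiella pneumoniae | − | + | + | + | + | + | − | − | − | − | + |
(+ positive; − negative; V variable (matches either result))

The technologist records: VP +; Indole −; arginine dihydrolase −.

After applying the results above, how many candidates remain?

4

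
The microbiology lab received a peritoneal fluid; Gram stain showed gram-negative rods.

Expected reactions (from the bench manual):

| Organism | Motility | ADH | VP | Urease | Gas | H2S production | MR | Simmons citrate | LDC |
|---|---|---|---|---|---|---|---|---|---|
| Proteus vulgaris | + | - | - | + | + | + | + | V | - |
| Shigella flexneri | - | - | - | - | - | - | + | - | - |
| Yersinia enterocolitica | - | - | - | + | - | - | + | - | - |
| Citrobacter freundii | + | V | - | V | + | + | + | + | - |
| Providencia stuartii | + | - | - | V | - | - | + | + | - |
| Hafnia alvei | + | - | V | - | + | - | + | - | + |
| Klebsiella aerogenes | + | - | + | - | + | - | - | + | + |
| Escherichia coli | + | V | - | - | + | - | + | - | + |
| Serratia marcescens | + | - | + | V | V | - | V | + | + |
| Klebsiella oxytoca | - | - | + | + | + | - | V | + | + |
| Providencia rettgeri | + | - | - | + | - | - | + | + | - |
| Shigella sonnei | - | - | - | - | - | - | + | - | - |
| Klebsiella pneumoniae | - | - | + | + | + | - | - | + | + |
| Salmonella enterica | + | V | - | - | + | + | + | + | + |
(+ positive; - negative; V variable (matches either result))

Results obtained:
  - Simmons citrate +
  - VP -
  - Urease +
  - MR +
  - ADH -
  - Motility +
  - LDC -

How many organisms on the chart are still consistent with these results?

4

Simmons citrate +: excludes 5 organisms — 9 left.
Motility +: excludes Klebsiella oxytoca, Klebsiella pneumoniae — 7 left.
LDC -: excludes Klebsiella aerogenes, Serratia marcescens, Salmonella enterica — 4 left.
ADH -: all 4 remaining candidates are consistent.
MR +: all 4 remaining candidates are consistent.
VP -: all 4 remaining candidates are consistent.
Urease +: all 4 remaining candidates are consistent.
Still consistent: Citrobacter freundii, Proteus vulgaris, Providencia rettgeri, Providencia stuartii.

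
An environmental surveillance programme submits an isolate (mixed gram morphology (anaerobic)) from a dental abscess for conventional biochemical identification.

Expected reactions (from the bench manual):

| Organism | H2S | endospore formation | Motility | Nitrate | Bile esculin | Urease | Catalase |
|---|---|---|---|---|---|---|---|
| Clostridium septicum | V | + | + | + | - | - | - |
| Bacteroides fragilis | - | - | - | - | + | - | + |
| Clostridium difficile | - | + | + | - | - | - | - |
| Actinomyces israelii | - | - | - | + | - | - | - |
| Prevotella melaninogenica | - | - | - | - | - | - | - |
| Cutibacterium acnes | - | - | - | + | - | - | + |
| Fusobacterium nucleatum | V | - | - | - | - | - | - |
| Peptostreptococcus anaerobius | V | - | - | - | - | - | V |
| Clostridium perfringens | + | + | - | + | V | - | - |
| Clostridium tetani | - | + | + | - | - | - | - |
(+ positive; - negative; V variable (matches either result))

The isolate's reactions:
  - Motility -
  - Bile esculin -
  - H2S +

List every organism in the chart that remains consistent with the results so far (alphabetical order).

Clostridium perfringens, Fusobacterium nucleatum, Peptostreptococcus anaerobius

H2S +: excludes 6 organisms — 4 left.
Bile esculin -: all 4 remaining candidates are consistent.
Motility -: excludes Clostridium septicum — 3 left.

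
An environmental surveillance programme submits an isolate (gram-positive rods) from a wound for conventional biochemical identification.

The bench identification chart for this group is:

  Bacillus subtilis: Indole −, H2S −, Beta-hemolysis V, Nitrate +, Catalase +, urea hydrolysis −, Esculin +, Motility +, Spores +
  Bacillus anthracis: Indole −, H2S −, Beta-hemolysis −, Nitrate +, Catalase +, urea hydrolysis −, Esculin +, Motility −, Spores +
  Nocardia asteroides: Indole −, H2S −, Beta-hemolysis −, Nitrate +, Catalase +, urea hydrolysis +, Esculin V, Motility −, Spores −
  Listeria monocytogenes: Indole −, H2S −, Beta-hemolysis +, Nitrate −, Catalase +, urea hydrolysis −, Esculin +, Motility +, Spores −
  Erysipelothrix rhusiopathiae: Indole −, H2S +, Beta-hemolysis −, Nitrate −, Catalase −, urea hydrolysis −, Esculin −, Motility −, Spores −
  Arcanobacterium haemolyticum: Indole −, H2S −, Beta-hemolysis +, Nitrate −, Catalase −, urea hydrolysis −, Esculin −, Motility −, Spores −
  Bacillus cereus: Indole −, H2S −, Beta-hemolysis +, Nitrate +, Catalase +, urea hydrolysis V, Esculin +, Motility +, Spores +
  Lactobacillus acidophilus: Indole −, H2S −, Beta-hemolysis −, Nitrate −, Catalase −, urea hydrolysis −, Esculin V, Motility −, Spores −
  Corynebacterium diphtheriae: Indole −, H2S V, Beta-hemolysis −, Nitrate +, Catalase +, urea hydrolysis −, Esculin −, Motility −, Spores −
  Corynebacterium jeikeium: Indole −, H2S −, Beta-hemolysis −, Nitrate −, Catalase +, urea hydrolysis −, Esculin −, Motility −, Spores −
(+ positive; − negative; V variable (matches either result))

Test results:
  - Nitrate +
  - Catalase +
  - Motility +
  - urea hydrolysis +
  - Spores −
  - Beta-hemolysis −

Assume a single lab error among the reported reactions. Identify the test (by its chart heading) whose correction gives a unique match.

As reported, no row in the chart matches all 6 reactions.
Reversing Motility (to −) → unique match: Nocardia asteroides.
Reversing urea hydrolysis → still no organism matches.
Reversing Nitrate → still no organism matches.
Reversing Catalase → still no organism matches.
Reversing Beta-hemolysis → still no organism matches.
Reversing Spores → still no organism matches.

Motility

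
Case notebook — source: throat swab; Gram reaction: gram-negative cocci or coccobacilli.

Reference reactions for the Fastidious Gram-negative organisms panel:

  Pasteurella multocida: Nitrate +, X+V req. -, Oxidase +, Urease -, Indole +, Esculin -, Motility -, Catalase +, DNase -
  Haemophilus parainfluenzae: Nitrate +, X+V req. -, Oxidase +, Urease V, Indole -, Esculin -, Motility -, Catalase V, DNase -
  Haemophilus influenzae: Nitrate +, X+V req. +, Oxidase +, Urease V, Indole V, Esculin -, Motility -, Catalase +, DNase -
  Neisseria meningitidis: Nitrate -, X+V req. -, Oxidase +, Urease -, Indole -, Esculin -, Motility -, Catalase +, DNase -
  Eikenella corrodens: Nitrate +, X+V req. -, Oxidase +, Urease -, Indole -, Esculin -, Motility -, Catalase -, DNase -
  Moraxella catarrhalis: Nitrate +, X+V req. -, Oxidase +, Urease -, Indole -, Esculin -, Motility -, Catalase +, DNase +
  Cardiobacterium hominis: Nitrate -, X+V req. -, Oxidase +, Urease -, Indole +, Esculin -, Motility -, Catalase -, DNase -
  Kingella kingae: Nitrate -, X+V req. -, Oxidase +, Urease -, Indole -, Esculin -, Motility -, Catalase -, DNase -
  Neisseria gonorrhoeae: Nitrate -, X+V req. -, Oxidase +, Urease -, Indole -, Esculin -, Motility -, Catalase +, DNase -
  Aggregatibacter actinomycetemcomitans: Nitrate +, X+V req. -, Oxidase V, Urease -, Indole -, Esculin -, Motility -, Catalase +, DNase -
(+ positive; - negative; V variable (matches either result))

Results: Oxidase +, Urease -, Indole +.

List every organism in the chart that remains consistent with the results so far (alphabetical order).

Indole +: excludes 7 organisms — 3 left.
Oxidase +: all 3 remaining candidates are consistent.
Urease -: all 3 remaining candidates are consistent.

Cardiobacterium hominis, Haemophilus influenzae, Pasteurella multocida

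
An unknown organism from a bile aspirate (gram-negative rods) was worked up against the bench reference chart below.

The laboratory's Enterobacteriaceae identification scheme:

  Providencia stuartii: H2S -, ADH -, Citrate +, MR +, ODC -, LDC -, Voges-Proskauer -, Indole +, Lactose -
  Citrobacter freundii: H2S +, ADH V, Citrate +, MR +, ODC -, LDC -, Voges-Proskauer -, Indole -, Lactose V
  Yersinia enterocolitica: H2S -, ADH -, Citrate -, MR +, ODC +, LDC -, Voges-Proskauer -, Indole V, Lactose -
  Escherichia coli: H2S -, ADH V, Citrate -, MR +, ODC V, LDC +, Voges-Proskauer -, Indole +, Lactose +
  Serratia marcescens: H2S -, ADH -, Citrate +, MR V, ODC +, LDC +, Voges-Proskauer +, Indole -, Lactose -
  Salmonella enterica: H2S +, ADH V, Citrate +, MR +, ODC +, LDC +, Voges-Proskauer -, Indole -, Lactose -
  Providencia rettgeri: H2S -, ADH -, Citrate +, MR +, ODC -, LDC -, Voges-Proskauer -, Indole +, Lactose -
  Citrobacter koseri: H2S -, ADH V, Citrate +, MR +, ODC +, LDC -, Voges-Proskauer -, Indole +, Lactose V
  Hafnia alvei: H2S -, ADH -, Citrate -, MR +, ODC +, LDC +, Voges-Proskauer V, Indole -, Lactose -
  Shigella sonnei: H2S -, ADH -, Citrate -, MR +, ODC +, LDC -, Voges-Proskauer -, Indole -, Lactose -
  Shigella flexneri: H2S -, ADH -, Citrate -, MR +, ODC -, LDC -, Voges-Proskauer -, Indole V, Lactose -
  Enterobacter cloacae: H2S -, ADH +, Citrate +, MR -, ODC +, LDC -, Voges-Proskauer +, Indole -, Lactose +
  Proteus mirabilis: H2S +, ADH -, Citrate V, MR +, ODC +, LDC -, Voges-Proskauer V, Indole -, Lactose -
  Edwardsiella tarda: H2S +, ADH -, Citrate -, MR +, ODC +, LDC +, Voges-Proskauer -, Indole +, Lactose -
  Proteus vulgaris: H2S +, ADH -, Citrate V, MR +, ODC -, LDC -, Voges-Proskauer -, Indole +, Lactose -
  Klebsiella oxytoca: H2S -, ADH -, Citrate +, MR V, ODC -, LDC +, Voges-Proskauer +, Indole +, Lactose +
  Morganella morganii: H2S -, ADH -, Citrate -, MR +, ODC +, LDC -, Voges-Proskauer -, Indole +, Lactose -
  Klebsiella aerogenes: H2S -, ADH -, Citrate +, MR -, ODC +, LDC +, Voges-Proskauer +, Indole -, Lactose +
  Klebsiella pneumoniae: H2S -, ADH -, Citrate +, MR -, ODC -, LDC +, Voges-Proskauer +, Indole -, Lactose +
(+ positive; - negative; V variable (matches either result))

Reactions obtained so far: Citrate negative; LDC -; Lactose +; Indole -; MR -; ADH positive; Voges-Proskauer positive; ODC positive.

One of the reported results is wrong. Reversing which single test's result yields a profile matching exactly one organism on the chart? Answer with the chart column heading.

As reported, no row in the chart matches all 8 reactions.
Reversing LDC → still no organism matches.
Reversing Lactose → still no organism matches.
Reversing MR → still no organism matches.
Reversing Indole → still no organism matches.
Reversing ODC → still no organism matches.
Reversing Voges-Proskauer → still no organism matches.
Reversing Citrate (to +) → unique match: Enterobacter cloacae.
Reversing ADH → still no organism matches.

Citrate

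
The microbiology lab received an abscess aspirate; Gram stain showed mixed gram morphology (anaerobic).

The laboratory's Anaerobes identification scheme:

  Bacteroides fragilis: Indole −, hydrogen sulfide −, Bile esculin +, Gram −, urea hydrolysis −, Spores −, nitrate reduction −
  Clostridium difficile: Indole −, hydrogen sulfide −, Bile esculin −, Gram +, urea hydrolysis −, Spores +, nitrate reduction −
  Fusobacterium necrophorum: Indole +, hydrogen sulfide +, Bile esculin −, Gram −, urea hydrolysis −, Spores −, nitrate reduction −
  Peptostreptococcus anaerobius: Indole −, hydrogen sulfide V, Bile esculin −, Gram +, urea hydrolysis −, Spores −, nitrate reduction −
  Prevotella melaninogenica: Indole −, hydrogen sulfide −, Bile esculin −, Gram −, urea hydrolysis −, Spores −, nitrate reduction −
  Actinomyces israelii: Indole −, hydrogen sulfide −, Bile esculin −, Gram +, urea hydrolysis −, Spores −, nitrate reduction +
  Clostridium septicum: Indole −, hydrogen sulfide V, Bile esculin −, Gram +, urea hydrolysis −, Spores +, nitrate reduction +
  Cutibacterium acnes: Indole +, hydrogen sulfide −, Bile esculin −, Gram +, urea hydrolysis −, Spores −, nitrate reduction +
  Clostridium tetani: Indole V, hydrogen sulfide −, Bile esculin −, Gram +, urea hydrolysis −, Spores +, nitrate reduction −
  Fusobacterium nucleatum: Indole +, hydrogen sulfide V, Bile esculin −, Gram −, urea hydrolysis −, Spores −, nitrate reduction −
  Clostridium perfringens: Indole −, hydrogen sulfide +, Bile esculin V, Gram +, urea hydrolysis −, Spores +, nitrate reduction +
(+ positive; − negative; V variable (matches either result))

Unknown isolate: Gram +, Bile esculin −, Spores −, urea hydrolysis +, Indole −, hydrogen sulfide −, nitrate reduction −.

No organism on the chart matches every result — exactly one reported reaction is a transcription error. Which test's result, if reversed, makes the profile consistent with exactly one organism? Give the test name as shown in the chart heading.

urea hydrolysis

As reported, no row in the chart matches all 7 reactions.
Reversing Bile esculin → still no organism matches.
Reversing Gram → still no organism matches.
Reversing nitrate reduction → still no organism matches.
Reversing urea hydrolysis (to −) → unique match: Peptostreptococcus anaerobius.
Reversing hydrogen sulfide → still no organism matches.
Reversing Indole → still no organism matches.
Reversing Spores → still no organism matches.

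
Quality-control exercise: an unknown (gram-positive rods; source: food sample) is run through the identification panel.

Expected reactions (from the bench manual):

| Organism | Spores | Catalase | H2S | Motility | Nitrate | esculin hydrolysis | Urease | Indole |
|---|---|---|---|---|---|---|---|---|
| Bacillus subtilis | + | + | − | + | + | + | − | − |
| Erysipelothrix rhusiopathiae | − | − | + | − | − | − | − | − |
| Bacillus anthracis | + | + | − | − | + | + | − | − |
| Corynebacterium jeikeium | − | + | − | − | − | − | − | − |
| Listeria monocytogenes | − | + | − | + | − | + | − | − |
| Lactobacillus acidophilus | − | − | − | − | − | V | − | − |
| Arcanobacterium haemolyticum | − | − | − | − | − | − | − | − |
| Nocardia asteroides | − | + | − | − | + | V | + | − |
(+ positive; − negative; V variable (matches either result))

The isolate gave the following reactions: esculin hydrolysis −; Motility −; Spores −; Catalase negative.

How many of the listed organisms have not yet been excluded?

esculin hydrolysis −: excludes Bacillus subtilis, Bacillus anthracis, Listeria monocytogenes — 5 left.
Spores −: all 5 remaining candidates are consistent.
Motility −: all 5 remaining candidates are consistent.
Catalase −: excludes Corynebacterium jeikeium, Nocardia asteroides — 3 left.
Still consistent: Arcanobacterium haemolyticum, Erysipelothrix rhusiopathiae, Lactobacillus acidophilus.

3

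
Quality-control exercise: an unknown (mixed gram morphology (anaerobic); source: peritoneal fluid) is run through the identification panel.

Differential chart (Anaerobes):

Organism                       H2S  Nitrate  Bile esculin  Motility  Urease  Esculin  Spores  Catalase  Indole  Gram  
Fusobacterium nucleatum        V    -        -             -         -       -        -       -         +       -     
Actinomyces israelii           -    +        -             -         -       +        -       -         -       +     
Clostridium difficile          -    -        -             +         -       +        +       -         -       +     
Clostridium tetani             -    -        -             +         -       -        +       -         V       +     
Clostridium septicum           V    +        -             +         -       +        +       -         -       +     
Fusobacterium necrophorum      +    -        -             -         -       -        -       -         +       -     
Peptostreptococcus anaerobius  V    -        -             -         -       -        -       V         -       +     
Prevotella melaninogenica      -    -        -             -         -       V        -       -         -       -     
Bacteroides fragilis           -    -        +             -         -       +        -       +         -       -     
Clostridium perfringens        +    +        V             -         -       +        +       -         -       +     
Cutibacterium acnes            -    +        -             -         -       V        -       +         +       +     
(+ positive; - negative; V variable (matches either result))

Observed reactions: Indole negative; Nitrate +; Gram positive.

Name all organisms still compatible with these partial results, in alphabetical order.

Nitrate +: excludes 7 organisms — 4 left.
Indole -: excludes Cutibacterium acnes — 3 left.
Gram +: all 3 remaining candidates are consistent.

Actinomyces israelii, Clostridium perfringens, Clostridium septicum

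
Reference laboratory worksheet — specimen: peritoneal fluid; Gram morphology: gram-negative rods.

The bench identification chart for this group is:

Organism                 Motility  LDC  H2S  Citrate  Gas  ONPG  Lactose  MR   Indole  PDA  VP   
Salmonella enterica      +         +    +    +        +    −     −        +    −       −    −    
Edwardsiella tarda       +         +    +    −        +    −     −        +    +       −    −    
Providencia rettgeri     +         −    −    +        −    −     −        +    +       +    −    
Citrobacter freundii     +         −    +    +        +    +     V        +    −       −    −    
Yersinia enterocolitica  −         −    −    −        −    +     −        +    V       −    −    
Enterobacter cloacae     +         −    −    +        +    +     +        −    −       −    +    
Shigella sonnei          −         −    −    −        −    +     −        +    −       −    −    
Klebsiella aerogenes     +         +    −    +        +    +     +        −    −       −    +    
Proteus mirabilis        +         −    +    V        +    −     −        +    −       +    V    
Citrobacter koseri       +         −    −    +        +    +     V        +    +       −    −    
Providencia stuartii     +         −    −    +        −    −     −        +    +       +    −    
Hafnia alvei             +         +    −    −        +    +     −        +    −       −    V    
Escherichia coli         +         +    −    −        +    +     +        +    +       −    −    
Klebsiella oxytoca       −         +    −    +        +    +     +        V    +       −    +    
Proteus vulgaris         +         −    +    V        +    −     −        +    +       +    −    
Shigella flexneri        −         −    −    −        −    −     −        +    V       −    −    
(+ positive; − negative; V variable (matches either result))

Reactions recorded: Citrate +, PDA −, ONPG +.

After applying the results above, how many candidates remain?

5

Citrate +: excludes 6 organisms — 10 left.
PDA −: excludes Providencia rettgeri, Proteus mirabilis, Providencia stuartii, Proteus vulgaris — 6 left.
ONPG +: excludes Salmonella enterica — 5 left.
Still consistent: Citrobacter freundii, Citrobacter koseri, Enterobacter cloacae, Klebsiella aerogenes, Klebsiella oxytoca.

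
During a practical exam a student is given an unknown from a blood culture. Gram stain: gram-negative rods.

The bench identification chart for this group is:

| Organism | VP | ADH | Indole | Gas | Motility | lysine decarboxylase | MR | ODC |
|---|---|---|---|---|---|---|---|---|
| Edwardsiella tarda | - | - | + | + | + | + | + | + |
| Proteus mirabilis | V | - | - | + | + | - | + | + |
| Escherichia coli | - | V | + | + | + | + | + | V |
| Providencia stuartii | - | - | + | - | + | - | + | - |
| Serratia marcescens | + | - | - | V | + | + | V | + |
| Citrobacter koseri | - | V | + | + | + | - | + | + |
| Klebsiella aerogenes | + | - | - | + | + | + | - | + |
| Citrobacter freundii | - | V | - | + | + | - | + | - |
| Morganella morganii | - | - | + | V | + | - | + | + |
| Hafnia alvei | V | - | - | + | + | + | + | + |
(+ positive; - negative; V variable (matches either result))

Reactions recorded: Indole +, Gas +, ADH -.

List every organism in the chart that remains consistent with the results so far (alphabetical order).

Citrobacter koseri, Edwardsiella tarda, Escherichia coli, Morganella morganii

Gas +: excludes Providencia stuartii — 9 left.
Indole +: excludes 5 organisms — 4 left.
ADH -: all 4 remaining candidates are consistent.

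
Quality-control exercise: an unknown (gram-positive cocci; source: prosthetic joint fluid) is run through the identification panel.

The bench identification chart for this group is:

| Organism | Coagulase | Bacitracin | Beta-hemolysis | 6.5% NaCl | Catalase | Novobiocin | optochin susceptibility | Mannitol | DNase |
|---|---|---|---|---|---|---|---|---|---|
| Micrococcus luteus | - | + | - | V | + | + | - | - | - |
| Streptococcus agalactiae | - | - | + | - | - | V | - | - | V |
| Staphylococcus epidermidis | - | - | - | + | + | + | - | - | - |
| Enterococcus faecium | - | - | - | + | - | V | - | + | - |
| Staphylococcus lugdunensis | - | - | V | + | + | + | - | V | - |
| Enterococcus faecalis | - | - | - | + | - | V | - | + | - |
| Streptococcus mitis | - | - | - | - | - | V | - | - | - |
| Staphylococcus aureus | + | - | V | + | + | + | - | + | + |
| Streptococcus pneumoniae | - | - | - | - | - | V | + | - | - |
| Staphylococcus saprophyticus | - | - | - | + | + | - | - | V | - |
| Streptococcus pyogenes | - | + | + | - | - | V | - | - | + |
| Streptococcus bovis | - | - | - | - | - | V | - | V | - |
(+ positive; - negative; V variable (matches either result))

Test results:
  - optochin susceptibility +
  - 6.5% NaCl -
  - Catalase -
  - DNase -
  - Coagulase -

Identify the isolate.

Streptococcus pneumoniae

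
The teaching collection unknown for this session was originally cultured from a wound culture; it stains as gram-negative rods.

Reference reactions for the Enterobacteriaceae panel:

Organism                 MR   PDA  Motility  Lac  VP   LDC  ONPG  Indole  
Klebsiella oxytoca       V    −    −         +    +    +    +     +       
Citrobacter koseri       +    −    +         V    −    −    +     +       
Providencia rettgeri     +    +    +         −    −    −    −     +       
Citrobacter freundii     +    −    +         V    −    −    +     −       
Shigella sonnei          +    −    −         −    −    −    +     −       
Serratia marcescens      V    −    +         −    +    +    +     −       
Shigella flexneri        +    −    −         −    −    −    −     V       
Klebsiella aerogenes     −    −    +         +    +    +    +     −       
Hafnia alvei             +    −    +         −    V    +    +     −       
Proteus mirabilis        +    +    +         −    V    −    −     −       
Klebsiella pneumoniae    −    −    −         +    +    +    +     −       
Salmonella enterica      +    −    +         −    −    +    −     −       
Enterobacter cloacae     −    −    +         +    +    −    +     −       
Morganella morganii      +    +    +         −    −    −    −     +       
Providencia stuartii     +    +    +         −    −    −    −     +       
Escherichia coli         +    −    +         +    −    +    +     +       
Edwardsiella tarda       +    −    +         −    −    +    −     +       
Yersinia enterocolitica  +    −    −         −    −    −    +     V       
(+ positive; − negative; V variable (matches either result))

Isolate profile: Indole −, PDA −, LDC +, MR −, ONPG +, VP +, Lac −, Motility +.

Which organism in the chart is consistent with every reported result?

Lac −: excludes 5 organisms — 13 left.
Motility +: excludes Shigella sonnei, Shigella flexneri, Yersinia enterocolitica — 10 left.
VP +: excludes 7 organisms — 3 left.
LDC +: excludes Proteus mirabilis — 2 left.
Indole −: all 2 remaining candidates are consistent.
ONPG +: all 2 remaining candidates are consistent.
PDA −: all 2 remaining candidates are consistent.
MR −: excludes Hafnia alvei — 1 left.

Serratia marcescens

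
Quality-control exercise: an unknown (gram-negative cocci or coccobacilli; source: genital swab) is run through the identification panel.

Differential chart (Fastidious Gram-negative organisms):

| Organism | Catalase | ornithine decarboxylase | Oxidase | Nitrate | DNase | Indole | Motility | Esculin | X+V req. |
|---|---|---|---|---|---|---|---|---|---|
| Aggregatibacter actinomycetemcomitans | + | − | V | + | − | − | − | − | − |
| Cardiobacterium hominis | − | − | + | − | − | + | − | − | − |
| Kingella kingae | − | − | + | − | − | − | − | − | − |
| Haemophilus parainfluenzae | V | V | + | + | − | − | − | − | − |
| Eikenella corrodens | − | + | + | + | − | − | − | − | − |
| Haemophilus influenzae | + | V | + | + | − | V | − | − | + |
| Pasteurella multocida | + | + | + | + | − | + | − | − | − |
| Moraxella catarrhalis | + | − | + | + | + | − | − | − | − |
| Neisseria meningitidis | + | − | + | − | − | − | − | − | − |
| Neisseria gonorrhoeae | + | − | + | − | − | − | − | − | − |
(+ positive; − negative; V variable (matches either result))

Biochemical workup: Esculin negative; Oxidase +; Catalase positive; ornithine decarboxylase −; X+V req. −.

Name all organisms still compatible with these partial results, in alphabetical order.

Aggregatibacter actinomycetemcomitans, Haemophilus parainfluenzae, Moraxella catarrhalis, Neisseria gonorrhoeae, Neisseria meningitidis

Oxidase +: all 10 remaining candidates are consistent.
X+V req. −: excludes Haemophilus influenzae — 9 left.
Esculin −: all 9 remaining candidates are consistent.
Catalase +: excludes Cardiobacterium hominis, Kingella kingae, Eikenella corrodens — 6 left.
ornithine decarboxylase −: excludes Pasteurella multocida — 5 left.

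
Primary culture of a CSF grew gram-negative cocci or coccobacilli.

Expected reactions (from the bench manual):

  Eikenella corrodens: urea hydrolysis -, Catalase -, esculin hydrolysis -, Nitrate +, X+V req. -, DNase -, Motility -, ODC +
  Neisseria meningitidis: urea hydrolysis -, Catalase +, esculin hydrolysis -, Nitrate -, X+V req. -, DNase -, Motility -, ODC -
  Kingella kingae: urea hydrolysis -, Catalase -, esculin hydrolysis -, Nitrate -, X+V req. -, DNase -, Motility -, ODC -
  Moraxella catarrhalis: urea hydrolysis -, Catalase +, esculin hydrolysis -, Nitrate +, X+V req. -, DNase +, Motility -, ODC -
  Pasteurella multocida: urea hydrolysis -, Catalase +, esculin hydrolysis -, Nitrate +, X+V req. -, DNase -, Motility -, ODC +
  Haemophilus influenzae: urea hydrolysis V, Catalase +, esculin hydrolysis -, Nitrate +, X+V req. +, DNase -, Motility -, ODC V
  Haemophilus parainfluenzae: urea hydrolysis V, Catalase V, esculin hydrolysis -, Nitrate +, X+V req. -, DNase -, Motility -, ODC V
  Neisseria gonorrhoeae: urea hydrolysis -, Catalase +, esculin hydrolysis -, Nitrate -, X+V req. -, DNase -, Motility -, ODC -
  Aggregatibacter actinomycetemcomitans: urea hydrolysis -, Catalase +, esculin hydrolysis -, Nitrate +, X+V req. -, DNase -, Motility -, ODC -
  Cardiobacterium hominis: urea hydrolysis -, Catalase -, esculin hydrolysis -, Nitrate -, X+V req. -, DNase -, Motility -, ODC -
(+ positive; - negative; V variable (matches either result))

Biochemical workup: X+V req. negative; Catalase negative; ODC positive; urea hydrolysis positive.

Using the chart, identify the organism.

ODC +: excludes 6 organisms — 4 left.
urea hydrolysis +: excludes Eikenella corrodens, Pasteurella multocida — 2 left.
Catalase -: excludes Haemophilus influenzae — 1 left.
X+V req. -: the one remaining candidate is consistent.

Haemophilus parainfluenzae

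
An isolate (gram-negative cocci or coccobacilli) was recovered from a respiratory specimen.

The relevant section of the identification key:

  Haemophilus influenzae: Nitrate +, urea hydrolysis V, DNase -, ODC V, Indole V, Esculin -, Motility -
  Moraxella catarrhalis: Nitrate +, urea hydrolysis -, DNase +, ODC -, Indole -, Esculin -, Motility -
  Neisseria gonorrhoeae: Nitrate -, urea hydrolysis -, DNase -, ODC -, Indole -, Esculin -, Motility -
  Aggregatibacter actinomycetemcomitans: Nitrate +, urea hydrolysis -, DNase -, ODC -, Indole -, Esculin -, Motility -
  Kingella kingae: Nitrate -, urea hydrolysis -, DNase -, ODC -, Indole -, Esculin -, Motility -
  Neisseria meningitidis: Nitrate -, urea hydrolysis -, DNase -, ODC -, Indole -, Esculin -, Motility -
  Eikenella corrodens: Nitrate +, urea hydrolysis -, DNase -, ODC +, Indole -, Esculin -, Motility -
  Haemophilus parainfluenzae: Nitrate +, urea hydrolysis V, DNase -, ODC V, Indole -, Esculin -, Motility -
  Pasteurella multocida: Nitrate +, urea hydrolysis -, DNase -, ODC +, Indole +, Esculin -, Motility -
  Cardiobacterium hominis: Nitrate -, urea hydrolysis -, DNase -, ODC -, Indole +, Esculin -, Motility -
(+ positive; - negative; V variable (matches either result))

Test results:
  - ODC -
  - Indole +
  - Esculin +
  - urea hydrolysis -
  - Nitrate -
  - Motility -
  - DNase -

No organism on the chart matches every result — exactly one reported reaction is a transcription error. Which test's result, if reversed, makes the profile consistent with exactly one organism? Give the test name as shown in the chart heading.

Esculin

As reported, no row in the chart matches all 7 reactions.
Reversing Indole → still no organism matches.
Reversing Nitrate → still no organism matches.
Reversing ODC → still no organism matches.
Reversing urea hydrolysis → still no organism matches.
Reversing Motility → still no organism matches.
Reversing DNase → still no organism matches.
Reversing Esculin (to -) → unique match: Cardiobacterium hominis.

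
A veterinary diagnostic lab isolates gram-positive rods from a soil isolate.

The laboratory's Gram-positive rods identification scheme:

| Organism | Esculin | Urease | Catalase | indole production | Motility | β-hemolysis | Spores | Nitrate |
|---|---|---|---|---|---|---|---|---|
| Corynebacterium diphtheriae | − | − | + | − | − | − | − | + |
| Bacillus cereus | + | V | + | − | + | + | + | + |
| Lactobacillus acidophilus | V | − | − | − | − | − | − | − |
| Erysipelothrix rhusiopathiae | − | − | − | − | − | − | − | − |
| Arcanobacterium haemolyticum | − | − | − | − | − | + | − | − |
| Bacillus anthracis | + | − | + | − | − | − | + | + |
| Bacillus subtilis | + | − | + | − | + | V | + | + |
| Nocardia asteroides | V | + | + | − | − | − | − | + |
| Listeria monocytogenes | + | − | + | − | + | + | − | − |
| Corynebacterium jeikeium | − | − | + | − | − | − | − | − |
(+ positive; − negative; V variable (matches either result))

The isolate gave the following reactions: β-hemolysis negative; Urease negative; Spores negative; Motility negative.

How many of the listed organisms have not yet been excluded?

β-hemolysis −: excludes Bacillus cereus, Arcanobacterium haemolyticum, Listeria monocytogenes — 7 left.
Urease −: excludes Nocardia asteroides — 6 left.
Motility −: excludes Bacillus subtilis — 5 left.
Spores −: excludes Bacillus anthracis — 4 left.
Still consistent: Corynebacterium diphtheriae, Corynebacterium jeikeium, Erysipelothrix rhusiopathiae, Lactobacillus acidophilus.

4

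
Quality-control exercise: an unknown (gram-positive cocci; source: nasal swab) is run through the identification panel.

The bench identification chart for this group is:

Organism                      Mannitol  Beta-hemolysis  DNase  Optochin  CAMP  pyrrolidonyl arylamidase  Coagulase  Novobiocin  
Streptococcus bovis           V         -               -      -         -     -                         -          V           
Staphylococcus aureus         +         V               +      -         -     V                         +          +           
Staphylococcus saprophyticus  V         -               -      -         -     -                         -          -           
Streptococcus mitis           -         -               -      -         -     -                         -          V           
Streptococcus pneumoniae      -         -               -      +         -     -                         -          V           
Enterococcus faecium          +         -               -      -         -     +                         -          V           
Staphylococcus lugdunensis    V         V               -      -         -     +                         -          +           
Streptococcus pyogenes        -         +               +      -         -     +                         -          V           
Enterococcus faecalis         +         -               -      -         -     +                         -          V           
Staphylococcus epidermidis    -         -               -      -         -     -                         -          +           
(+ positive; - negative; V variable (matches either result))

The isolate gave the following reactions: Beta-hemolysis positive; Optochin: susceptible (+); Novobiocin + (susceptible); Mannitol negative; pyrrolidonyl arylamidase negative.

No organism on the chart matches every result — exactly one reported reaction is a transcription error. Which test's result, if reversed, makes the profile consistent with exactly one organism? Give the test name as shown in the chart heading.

Beta-hemolysis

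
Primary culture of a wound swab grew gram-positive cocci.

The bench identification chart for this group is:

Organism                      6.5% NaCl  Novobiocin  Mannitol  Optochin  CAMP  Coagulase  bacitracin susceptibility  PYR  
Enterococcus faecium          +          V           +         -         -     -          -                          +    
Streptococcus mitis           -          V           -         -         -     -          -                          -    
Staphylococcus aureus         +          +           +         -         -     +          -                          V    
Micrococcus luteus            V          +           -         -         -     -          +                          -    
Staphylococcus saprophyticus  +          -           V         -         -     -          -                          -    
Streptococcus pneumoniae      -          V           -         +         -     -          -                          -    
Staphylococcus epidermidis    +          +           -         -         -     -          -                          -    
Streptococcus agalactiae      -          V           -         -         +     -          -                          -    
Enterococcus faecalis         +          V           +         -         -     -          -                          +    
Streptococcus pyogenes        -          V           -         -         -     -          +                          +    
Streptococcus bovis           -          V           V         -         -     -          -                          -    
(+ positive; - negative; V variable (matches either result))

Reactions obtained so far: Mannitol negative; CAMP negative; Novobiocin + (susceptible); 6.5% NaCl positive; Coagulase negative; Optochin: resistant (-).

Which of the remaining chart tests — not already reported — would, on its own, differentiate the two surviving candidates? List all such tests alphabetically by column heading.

6.5% NaCl +: excludes 5 organisms — 6 left.
Optochin -: all 6 remaining candidates are consistent.
Coagulase -: excludes Staphylococcus aureus — 5 left.
CAMP -: all 5 remaining candidates are consistent.
Novobiocin +: excludes Staphylococcus saprophyticus — 4 left.
Mannitol -: excludes Enterococcus faecium, Enterococcus faecalis — 2 left.
Two candidates remain: Micrococcus luteus and Staphylococcus epidermidis.
  bacitracin susceptibility: Micrococcus luteus +, Staphylococcus epidermidis - — discriminates.
  PYR: - vs - — same for both, does not separate.

bacitracin susceptibility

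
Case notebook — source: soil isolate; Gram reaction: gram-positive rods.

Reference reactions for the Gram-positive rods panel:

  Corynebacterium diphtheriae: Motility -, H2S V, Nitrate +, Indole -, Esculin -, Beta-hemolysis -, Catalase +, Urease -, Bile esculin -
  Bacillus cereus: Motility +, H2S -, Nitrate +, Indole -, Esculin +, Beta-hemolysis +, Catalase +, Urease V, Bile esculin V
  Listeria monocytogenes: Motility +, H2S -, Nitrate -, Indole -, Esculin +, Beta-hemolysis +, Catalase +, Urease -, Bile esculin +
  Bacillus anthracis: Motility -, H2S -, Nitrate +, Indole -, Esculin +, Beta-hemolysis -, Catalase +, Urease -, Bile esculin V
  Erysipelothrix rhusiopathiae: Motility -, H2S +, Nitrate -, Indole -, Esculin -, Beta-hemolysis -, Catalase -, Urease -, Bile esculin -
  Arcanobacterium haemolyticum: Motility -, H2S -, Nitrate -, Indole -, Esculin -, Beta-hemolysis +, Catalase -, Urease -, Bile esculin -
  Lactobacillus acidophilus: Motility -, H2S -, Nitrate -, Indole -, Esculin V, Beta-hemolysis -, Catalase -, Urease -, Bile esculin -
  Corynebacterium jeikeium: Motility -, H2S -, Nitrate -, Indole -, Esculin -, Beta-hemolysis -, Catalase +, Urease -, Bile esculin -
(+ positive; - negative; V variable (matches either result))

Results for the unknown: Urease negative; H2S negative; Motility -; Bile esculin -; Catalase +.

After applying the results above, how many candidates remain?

Urease -: all 8 remaining candidates are consistent.
H2S -: excludes Erysipelothrix rhusiopathiae — 7 left.
Motility -: excludes Bacillus cereus, Listeria monocytogenes — 5 left.
Bile esculin -: all 5 remaining candidates are consistent.
Catalase +: excludes Arcanobacterium haemolyticum, Lactobacillus acidophilus — 3 left.
Still consistent: Bacillus anthracis, Corynebacterium diphtheriae, Corynebacterium jeikeium.

3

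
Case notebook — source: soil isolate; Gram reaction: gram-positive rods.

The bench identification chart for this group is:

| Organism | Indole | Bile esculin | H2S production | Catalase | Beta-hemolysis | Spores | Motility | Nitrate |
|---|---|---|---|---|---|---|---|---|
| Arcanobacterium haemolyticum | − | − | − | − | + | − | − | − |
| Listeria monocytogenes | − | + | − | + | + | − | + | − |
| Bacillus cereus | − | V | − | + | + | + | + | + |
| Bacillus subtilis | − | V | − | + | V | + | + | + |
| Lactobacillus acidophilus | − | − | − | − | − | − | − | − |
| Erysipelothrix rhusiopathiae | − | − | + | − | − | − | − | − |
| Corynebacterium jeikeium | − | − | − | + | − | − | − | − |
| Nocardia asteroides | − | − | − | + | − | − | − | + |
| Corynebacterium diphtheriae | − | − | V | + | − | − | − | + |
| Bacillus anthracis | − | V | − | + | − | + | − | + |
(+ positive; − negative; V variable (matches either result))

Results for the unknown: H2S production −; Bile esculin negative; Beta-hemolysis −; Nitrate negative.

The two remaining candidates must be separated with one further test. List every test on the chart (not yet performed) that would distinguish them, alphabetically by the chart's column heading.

Catalase

Nitrate −: excludes 5 organisms — 5 left.
H2S production −: excludes Erysipelothrix rhusiopathiae — 4 left.
Bile esculin −: excludes Listeria monocytogenes — 3 left.
Beta-hemolysis −: excludes Arcanobacterium haemolyticum — 2 left.
Two candidates remain: Corynebacterium jeikeium and Lactobacillus acidophilus.
  Indole: − vs − — same for both, does not separate.
  Catalase: Corynebacterium jeikeium +, Lactobacillus acidophilus − — discriminates.
  Spores: − vs − — same for both, does not separate.
  Motility: − vs − — same for both, does not separate.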